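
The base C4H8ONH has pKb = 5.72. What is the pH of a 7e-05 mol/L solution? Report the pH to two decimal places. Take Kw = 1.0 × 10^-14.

pH = 9.03

C4H8ONH + H2O ⇌ C4H8ONH2+ + OH-
Kb = 10^(−5.72) = 1.91 × 10^-6
Kb = x²/(7e-05 − x) = 1.91 × 10^-6
x is not negligible relative to C₀; solve x² + 1.91e-06·x − 1.34e-10 = 0.
x = [−1.91e-06 + √(1.91e-06² + 5.35e-10)]/2 = 1.06 × 10^-5 M
pOH = −log(1.06 × 10^-5) = 4.97; pH = 14.00 − 4.97 = 9.03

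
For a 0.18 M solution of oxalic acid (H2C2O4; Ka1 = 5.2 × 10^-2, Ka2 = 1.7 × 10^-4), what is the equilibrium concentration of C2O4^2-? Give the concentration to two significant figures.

1.7 × 10^-4 M

First ionization gives [H+] ≈ [HC2O4-] = 7.42 × 10^-2 M.
Second step: Ka2 = [H+][C2O4^2-]/[HC2O4-] ≈ [C2O4^2-] (since [H+] ≈ [HC2O4-]).
So [C2O4^2-] ≈ Ka2.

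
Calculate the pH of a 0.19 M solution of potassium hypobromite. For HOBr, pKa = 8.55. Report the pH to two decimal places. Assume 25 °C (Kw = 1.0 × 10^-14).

OBr- is the conjugate base of the weak acid HOBr.
Ka = 10^(−8.55) = 2.82 × 10^-9
Kb = Kw/Ka = 1.0×10^-14 / 2.82 × 10^-9 = 3.55 × 10^-6
Kb = x²/(0.19 − x) = 3.55 × 10^-6
Assume x ≪ 0.19: x ≈ √(3.55 × 10^-6 × 0.19) = 8.21 × 10^-4 M
pOH = 3.09, so pH = 14.00 − pOH = 10.91

pH = 10.91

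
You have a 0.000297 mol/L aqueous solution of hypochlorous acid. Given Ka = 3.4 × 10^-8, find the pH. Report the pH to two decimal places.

pH = 5.50

HOCl ⇌ OCl- + H+
Let x = [H+] at equilibrium. Ka = x²/(0.000297 − x).
Neglecting x in the denominator: x = √(3.4 × 10^-8 × 0.000297) = 3.18 × 10^-6 M
pH = −log(3.18 × 10^-6) = 5.50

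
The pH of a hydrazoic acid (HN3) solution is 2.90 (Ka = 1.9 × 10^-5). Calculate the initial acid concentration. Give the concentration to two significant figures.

C₀ = 8.5 × 10^-2 M

[H+] = 10^(-2.90) = 1.26 × 10^-3 M = x
Ka = x²/(C₀ − x) ⇒ C₀ = x + x²/Ka
C₀ = 1.26 × 10^-3 + (1.26 × 10^-3)²/(1.9 × 10^-5) = 8.48 × 10^-2 M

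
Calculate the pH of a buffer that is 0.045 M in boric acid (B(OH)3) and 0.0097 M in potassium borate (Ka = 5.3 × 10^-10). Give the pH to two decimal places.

pH = 8.61

pKa = −log(5.3 × 10^-10) = 9.276
pH = pKa + log([A⁻]/[HA]) = 9.276 + log(0.0097/0.045)
pH = 9.276 + (-0.666) = 8.61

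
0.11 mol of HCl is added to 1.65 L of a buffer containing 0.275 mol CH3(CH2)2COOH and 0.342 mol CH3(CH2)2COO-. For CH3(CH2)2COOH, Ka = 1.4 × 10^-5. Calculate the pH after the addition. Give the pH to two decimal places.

Added H+ converts CH3(CH2)2COO- to CH3(CH2)2COOH: CH3(CH2)2COOH → 0.385 mol, CH3(CH2)2COO- → 0.232 mol.
pKa = −log(1.4 × 10^-5) = 4.854
pH = pKa + log([A⁻]/[HA]) = 4.854 + log(0.232/0.385) = 4.854 -0.220

pH = 4.63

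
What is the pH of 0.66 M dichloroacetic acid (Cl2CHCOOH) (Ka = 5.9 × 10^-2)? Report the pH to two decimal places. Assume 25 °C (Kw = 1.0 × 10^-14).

Cl2CHCOOH ⇌ Cl2CHCOO- + H+
Ka = [H+]²/(0.66 − [H+]) = 5.9 × 10^-2
[H+] is not negligible relative to C₀; solve [H+]² + 0.059·[H+] − 0.0389 = 0.
[H+] = [−0.059 + √(0.059² + 0.156)]/2 = 1.70 × 10^-1 M
pH = −log[H+] = −log(1.70 × 10^-1) = 0.77

pH = 0.77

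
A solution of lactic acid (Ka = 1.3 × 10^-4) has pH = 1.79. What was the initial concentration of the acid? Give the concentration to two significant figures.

C₀ = 2.0 M

[H+] = 10^(-1.79) = 1.62 × 10^-2 M = x
Ka = x²/(C₀ − x) ⇒ C₀ = x + x²/Ka
C₀ = 1.62 × 10^-2 + (1.62 × 10^-2)²/(1.3 × 10^-4) = 2.03 M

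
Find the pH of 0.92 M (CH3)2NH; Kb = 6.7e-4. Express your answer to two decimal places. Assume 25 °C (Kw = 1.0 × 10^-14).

(CH3)2NH + H2O ⇌ (CH3)2NH2+ + OH-
From the ICE table, Kb = [OH-]²/(0.92 − [OH-]) = 6.7 × 10^-4.
Since Kb ≪ C₀, [OH-] ≈ √(Kb·C₀) = 2.48 × 10^-2 M.
Check: 2.7% ionized — well under 5%, approximation valid.
pOH = −log(2.48 × 10^-2) = 1.61; pH = 14.00 − 1.61 = 12.39

pH = 12.39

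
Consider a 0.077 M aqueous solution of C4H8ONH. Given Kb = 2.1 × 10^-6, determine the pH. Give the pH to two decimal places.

pH = 10.60

C4H8ONH + H2O ⇌ C4H8ONH2+ + OH-
From the ICE table, Kb = [OH-]²/(0.077 − [OH-]) = 2.1 × 10^-6.
Since Kb ≪ C₀, [OH-] ≈ √(Kb·C₀) = 4.02 × 10^-4 M.
([OH-]/C₀ = 0.52% < 5%, so the approximation holds.)
pOH = 3.40, so pH = 14.00 − pOH = 10.60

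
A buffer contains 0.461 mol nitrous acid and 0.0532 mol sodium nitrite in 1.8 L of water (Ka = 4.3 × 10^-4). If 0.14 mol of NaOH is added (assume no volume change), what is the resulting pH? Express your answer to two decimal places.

After neutralization: n(HNO2) = 0.321 mol, n(NO2-) = 0.193 mol.
pKa = −log(4.3 × 10^-4) = 3.367
Henderson–Hasselbalch with mole ratio 0.193/0.321: pH = 3.367 + (-0.221)

pH = 3.15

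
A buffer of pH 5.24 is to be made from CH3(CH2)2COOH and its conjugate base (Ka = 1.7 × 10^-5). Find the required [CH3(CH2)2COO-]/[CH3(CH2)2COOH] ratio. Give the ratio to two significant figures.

pKa = -log(1.7 × 10^-5) = 4.770
pH = pKa + log(r) ⇒ log(r) = 5.24 − 4.770 = +0.470
r = [CH3(CH2)2COO-]/[CH3(CH2)2COOH] = 10^(+0.470) = 2.95

ratio = 3.0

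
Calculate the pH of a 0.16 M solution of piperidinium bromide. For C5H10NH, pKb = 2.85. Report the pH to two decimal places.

C5H10NH2+ is the conjugate acid of the weak base C5H10NH.
Kb = 10^(−2.85) = 1.41 × 10^-3
Ka = Kw/Kb = 1.0×10^-14 / 1.41 × 10^-3 = 7.09 × 10^-12
From the ICE table, Ka = [H+]²/(0.16 − [H+]) = 7.09 × 10^-12.
Since Ka ≪ C₀, [H+] ≈ √(Ka·C₀) = 1.07 × 10^-6 M.
pH = −log(1.07 × 10^-6) = 5.97

pH = 5.97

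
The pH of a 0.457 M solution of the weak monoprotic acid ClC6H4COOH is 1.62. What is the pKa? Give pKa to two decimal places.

[H+] = 10^(-1.62) = 2.40 × 10^-2 M
At equilibrium [HA] = 0.457 − 2.40 × 10^-2 = 4.33 × 10^-1 M
Ka = [H+][A-]/[HA] = (2.40 × 10^-2)² / 4.33 × 10^-1 = 1.33 × 10^-3
pKa = -log(1.33 × 10^-3) = 2.88

pKa = 2.88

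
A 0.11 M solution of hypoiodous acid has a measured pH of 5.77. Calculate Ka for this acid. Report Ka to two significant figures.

[H+] = 10^(-5.77) = 1.70 × 10^-6 M
At equilibrium [HA] = 0.11 − 1.70 × 10^-6 = 1.10 × 10^-1 M
Ka = [H+][A-]/[HA] = (1.70 × 10^-6)² / 1.10 × 10^-1 = 2.6 × 10^-11

Ka = 2.6 × 10^-11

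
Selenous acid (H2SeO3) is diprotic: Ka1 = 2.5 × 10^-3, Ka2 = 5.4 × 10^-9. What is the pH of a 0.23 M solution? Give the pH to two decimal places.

pH = 1.64

Ka1 ≫ Ka2, so treat the first dissociation as the only significant source of H+.
Ka1 = x²/(0.23 − x) = 2.5 × 10^-3
Solving the quadratic: x = (−Ka1 + √(Ka1² + 4·Ka1·C₀))/2 = 2.28 × 10^-2 M
pH = −log(2.28 × 10^-2) = 1.64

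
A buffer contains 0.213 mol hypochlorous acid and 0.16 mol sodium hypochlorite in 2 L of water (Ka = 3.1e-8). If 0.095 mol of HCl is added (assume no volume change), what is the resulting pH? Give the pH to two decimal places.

pH = 6.83

Added H+ converts OCl- to HOCl: HOCl → 0.308 mol, OCl- → 0.065 mol.
pKa = −log(3.1 × 10^-8) = 7.509
pH = pKa + log(n_OCl-/n_HOCl) = 7.509 + log(0.065/0.308) = 7.509 + (-0.676)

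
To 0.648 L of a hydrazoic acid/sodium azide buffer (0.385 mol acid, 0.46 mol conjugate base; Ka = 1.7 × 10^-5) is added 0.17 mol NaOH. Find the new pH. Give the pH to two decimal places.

pH = 5.24

After neutralization: n(HN3) = 0.215 mol, n(N3-) = 0.63 mol.
pKa = −log(1.7 × 10^-5) = 4.770
pH = pKa + log([A⁻]/[HA]) = 4.770 + log(0.63/0.215) = 4.770 +0.467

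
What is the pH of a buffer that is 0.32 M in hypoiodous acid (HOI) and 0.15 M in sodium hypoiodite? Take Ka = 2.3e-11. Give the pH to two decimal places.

pKa = −log(2.3 × 10^-11) = 10.638
Henderson–Hasselbalch: pH = pKa + log([OI-]/[HOI]) = 10.638 + log(0.15/0.32)
pH = 10.638 + (-0.329) = 10.31

pH = 10.31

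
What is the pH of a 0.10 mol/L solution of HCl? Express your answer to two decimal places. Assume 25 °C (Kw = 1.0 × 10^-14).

HCl is a strong acid and dissociates completely, so [H+] = 0.10 M.
pH = -log(0.1) = 1.00

pH = 1.00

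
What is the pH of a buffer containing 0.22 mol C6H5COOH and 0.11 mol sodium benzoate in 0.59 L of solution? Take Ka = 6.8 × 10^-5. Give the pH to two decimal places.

pKa = −log(6.8 × 10^-5) = 4.167
pH = pKa + log([A⁻]/[HA]) = 4.167 + log(0.11/0.22)
pH = 4.167 + (-0.301) = 3.87

pH = 3.87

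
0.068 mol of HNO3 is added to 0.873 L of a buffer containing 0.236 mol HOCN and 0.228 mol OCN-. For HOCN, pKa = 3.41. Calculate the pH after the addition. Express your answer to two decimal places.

After neutralization: n(HOCN) = 0.304 mol, n(OCN-) = 0.16 mol.
Henderson–Hasselbalch with mole ratio 0.16/0.304: pH = 3.41 + (-0.279)

pH = 3.13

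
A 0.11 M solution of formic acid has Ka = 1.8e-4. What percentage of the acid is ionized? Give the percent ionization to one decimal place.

HCOOH ⇌ HCOO- + H+; let x = [H+] at equilibrium.
x ≈ √(Ka·C₀) = √(1.8 × 10^-4 × 0.11) = 4.45 × 10^-3 M
Fraction ionized = 4.45 × 10^-3 / 0.11 = 0.0405 → 4.0%

4.0%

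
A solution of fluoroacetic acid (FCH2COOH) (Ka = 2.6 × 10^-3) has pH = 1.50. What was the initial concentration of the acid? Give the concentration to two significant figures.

[H+] = 10^(-1.50) = 3.16 × 10^-2 M = x
Ka = x²/(C₀ − x) ⇒ C₀ = x + x²/Ka
C₀ = 3.16 × 10^-2 + (3.16 × 10^-2)²/(2.6 × 10^-3) = 4.16 × 10^-1 M

C₀ = 4.2 × 10^-1 M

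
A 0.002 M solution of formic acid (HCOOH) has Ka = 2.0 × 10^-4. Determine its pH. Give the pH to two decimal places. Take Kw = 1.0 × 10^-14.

pH = 3.27

HCOOH ⇌ HCOO- + H+
Ka = [H+]²/(0.002 − [H+]) = 2.0 × 10^-4
Here C₀/Ka ≈ 10, so the small-[H+] approximation fails. Use the quadratic:
[H+] = [−0.0002 + √(0.0002² + 1.6e-06)]/2 = 5.40 × 10^-4 M
pH = −log(5.40 × 10^-4) = 3.27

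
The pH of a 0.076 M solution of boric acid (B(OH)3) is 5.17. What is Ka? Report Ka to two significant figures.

[H+] = 10^(-5.17) = 6.76 × 10^-6 M
At equilibrium [HA] = 0.076 − 6.76 × 10^-6 = 7.60 × 10^-2 M
Ka = [H+][A-]/[HA] = (6.76 × 10^-6)² / 7.60 × 10^-2 = 6.0 × 10^-10

Ka = 6.0 × 10^-10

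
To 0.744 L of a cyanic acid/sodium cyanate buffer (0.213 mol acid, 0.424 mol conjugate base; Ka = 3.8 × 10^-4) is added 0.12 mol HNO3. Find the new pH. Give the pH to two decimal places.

Added H+ converts OCN- to HOCN: HOCN → 0.333 mol, OCN- → 0.304 mol.
pKa = −log(3.8 × 10^-4) = 3.420
Henderson–Hasselbalch with mole ratio 0.304/0.333: pH = 3.420 + (-0.040)

pH = 3.38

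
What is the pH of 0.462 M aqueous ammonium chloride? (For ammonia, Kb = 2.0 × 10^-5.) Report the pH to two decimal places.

pH = 4.82

NH4+ is the conjugate acid of the weak base NH3.
Ka = Kw/Kb = 1.0×10^-14 / 2.0 × 10^-5 = 5.00 × 10^-10
From the ICE table, Ka = x²/(0.462 − x) = 5.00 × 10^-10.
Assume x ≪ 0.462: x ≈ √(5.00 × 10^-10 × 0.462) = 1.52 × 10^-5 M
(x/C₀ = 0.0033% < 5%, so the approximation holds.)
pH = −log(1.52 × 10^-5) = 4.82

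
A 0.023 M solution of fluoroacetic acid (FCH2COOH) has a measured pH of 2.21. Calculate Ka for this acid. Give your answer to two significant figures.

[H+] = 10^(-2.21) = 6.17 × 10^-3 M
At equilibrium [HA] = 0.023 − 6.17 × 10^-3 = 1.68 × 10^-2 M
Ka = [H+][A-]/[HA] = (6.17 × 10^-3)² / 1.68 × 10^-2 = 2.3 × 10^-3

Ka = 2.3 × 10^-3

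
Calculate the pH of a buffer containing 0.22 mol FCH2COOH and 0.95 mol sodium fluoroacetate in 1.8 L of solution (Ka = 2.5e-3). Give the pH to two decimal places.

pKa = −log(2.5 × 10^-3) = 2.602
pH = pKa + log([A⁻]/[HA]) = 2.602 + log(0.95/0.22)
pH = 2.602 + (+0.635) = 3.24

pH = 3.24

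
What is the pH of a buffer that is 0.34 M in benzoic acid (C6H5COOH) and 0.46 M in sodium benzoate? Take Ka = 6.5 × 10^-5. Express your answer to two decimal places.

pH = 4.32

pKa = −log(6.5 × 10^-5) = 4.187
Using pH = pKa + log([base]/[acid]) with [base]/[acid] = 0.46/0.34:
pH = 4.187 + (+0.131) = 4.32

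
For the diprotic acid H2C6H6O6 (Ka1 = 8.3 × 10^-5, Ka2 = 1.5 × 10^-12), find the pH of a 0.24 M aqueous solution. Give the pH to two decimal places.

Since Ka1 ≫ Ka2, the first ionization dominates [H+].
Ka1 = x²/(0.24 − x) = 8.3 × 10^-5
x ≈ √(8.3 × 10^-5 × 0.24) = 4.46 × 10^-3 M
pH = −log(4.46 × 10^-3) = 2.35

pH = 2.35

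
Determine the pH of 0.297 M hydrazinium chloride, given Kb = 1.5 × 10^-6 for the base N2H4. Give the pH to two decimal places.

N2H5+ is the conjugate acid of the weak base N2H4.
Ka = Kw/Kb = 1.0×10^-14 / 1.5 × 10^-6 = 6.67 × 10^-9
From the ICE table, Ka = [H+]²/(0.297 − [H+]) = 6.67 × 10^-9.
Assume [H+] ≪ 0.297: [H+] ≈ √(6.67 × 10^-9 × 0.297) = 4.45 × 10^-5 M
([H+]/C₀ = 0.015% < 5%, so the approximation holds.)
pH = −log(4.45 × 10^-5) = 4.35

pH = 4.35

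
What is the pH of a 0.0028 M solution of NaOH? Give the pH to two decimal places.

NaOH is a strong base; [OH-] = 0.0028 M.
pOH = -log(0.0028) = 2.55
pH = 14.00 - 2.55 = 11.45

pH = 11.45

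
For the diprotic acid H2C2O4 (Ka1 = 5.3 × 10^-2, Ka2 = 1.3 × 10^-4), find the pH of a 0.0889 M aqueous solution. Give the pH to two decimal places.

Since Ka1 ≫ Ka2, the first ionization dominates [H+].
Ka1 = x²/(0.0889 − x) = 5.3 × 10^-2
Solving the quadratic: x = (−Ka1 + √(Ka1² + 4·Ka1·C₀))/2 = 4.71 × 10^-2 M
pH = −log(4.71 × 10^-2) = 1.33

pH = 1.33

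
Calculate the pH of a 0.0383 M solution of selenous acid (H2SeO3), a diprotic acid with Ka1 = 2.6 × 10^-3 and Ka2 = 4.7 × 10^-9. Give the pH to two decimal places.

Ka1 ≫ Ka2, so treat the first dissociation as the only significant source of H+.
Ka1 = x²/(0.0383 − x) = 2.6 × 10^-3
Solving the quadratic: x = (−Ka1 + √(Ka1² + 4·Ka1·C₀))/2 = 8.76 × 10^-3 M
pH = −log(8.76 × 10^-3) = 2.06

pH = 2.06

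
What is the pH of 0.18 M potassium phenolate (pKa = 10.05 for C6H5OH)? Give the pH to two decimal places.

C6H5O- is the conjugate base of the weak acid C6H5OH.
Ka = 10^(−10.05) = 8.91 × 10^-11
Kb = Kw/Ka = 1.0×10^-14 / 8.91 × 10^-11 = 1.12 × 10^-4
From the ICE table, Kb = [OH-]²/(0.18 − [OH-]) = 1.12 × 10^-4.
Since Kb ≪ C₀, [OH-] ≈ √(Kb·C₀) = 4.49 × 10^-3 M.
([OH-]/C₀ = 2.5% < 5%, so the approximation holds.)
pOH = −log(4.49 × 10^-3) = 2.35; pH = 14.00 − 2.35 = 11.65

pH = 11.65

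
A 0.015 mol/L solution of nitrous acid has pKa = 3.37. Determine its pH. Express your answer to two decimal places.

pH = 2.63

HNO2 ⇌ NO2- + H+
Ka = 10^(−3.37) = 4.27 × 10^-4
From the ICE table, Ka = x²/(0.015 − x) = 4.27 × 10^-4.
Here C₀/Ka ≈ 35.1, so the small-x approximation fails. Use the quadratic:
x = (−Ka + √(Ka² + 4·Ka·C₀))/2 = 2.33 × 10^-3 M
pH = −log(2.33 × 10^-3) = 2.63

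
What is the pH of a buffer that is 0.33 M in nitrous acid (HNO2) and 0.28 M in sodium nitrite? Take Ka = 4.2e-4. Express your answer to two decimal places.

pH = 3.31

pKa = −log(4.2 × 10^-4) = 3.377
Henderson–Hasselbalch: pH = pKa + log([NO2-]/[HNO2]) = 3.377 + log(0.28/0.33)
pH = 3.377 + (-0.071) = 3.31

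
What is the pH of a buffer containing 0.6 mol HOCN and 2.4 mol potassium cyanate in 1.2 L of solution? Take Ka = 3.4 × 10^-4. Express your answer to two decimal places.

pKa = −log(3.4 × 10^-4) = 3.469
pH = pKa + log([A⁻]/[HA]) = 3.469 + log(2.4/0.6)
pH = 3.469 + (+0.602) = 4.07

pH = 4.07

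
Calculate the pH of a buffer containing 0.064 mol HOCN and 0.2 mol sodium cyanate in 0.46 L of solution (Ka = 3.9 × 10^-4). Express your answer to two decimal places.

pH = 3.90

pKa = −log(3.9 × 10^-4) = 3.409
Using pH = pKa + log([base]/[acid]) with [base]/[acid] = 0.2/0.064:
pH = 3.409 + (+0.495) = 3.90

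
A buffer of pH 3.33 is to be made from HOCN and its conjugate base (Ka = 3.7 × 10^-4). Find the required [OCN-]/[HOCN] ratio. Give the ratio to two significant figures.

pKa = -log(3.7 × 10^-4) = 3.432
pH = pKa + log(r) ⇒ log(r) = 3.33 − 3.432 = -0.102
r = [OCN-]/[HOCN] = 10^(-0.102) = 0.791

ratio = 0.79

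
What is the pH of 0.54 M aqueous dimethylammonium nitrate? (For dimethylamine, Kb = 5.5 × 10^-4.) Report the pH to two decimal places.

pH = 5.50

(CH3)2NH2+ is the conjugate acid of the weak base (CH3)2NH.
Ka = Kw/Kb = 1.0×10^-14 / 5.5 × 10^-4 = 1.82 × 10^-11
Let x = [H+] at equilibrium. Ka = x²/(0.54 − x).
Assume x ≪ 0.54: x ≈ √(1.82 × 10^-11 × 0.54) = 3.13 × 10^-6 M
pH = −log[H+] = −log(3.13 × 10^-6) = 5.50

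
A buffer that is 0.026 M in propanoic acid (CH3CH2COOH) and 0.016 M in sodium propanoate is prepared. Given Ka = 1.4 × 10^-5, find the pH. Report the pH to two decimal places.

pKa = −log(1.4 × 10^-5) = 4.854
Henderson–Hasselbalch: pH = pKa + log([CH3CH2COO-]/[CH3CH2COOH]) = 4.854 + log(0.016/0.026)
pH = 4.854 + (-0.211) = 4.64

pH = 4.64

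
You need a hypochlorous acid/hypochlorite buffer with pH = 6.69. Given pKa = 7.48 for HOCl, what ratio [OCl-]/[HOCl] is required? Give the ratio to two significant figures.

ratio = 0.16

pH = pKa + log(r) ⇒ log(r) = 6.69 − 7.48 = -0.79
r = [OCl-]/[HOCl] = 10^(-0.79) = 0.162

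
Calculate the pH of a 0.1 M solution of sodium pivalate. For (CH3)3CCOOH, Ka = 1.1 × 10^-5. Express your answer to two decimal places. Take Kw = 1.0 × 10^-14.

(CH3)3CCOO- is the conjugate base of the weak acid (CH3)3CCOOH.
Kb = Kw/Ka = 1.0×10^-14 / 1.1 × 10^-5 = 9.09 × 10^-10
Let x = [OH-] at equilibrium. Kb = x²/(0.1 − x).
Neglecting x in the denominator: x = √(9.09 × 10^-10 × 0.1) = 9.53 × 10^-6 M
pOH = 5.02, so pH = 14.00 − pOH = 8.98

pH = 8.98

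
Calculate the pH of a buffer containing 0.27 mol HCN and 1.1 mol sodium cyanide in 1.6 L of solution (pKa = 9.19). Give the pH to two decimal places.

Henderson–Hasselbalch: pH = pKa + log([CN-]/[HCN]) = 9.19 + log(1.1/0.27)
pH = 9.19 + (+0.610) = 9.80

pH = 9.80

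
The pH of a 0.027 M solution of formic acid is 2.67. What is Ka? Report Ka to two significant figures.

[H+] = 10^(-2.67) = 2.14 × 10^-3 M
At equilibrium [HA] = 0.027 − 2.14 × 10^-3 = 2.49 × 10^-2 M
Ka = [H+][A-]/[HA] = (2.14 × 10^-3)² / 2.49 × 10^-2 = 1.8 × 10^-4

Ka = 1.8 × 10^-4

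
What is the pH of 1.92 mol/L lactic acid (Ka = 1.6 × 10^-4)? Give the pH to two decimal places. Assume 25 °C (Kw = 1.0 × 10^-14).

pH = 1.76

CH3CH(OH)COOH ⇌ CH3CH(OH)COO- + H+
From the ICE table, Ka = [H+]²/(1.92 − [H+]) = 1.6 × 10^-4.
Neglecting [H+] in the denominator: [H+] = √(1.6 × 10^-4 × 1.92) = 1.75 × 10^-2 M
pH = −log(1.75 × 10^-2) = 1.76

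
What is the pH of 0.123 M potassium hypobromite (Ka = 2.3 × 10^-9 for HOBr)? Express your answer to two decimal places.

pH = 10.86

OBr- is the conjugate base of the weak acid HOBr.
Kb = Kw/Ka = 1.0×10^-14 / 2.3 × 10^-9 = 4.35 × 10^-6
Let x = [OH-] at equilibrium. Kb = x²/(0.123 − x).
Neglecting x in the denominator: x = √(4.35 × 10^-6 × 0.123) = 7.31 × 10^-4 M
pOH = 3.14, so pH = 14.00 − pOH = 10.86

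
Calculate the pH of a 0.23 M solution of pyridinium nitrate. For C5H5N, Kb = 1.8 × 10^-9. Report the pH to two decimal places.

C5H5NH+ is the conjugate acid of the weak base C5H5N.
Ka = Kw/Kb = 1.0×10^-14 / 1.8 × 10^-9 = 5.56 × 10^-6
From the ICE table, Ka = [H+]²/(0.23 − [H+]) = 5.56 × 10^-6.
Assume [H+] ≪ 0.23: [H+] ≈ √(5.56 × 10^-6 × 0.23) = 1.13 × 10^-3 M
pH = −log[H+] = −log(1.13 × 10^-3) = 2.95

pH = 2.95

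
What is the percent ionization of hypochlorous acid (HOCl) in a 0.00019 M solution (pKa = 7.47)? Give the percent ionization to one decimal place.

HOCl ⇌ OCl- + H+; let x = [H+] at equilibrium.
Ka = 10^(−7.47) = 3.39 × 10^-8
x ≈ √(Ka·C₀) = √(3.39 × 10^-8 × 0.00019) = 2.54 × 10^-6 M
% ionization = x/C₀ × 100% = 2.54 × 10^-6/0.00019 × 100% = 1.3%

1.3%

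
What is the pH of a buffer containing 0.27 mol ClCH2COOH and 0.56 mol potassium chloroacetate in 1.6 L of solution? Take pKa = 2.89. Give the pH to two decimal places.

pH = pKa + log([A⁻]/[HA]) = 2.89 + log(0.56/0.27)
pH = 2.89 + (+0.317) = 3.21

pH = 3.21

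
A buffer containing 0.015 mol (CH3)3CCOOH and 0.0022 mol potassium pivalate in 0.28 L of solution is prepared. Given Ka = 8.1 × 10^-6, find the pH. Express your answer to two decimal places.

pKa = −log(8.1 × 10^-6) = 5.092
Henderson–Hasselbalch: pH = pKa + log([(CH3)3CCOO-]/[(CH3)3CCOOH]) = 5.092 + log(0.0022/0.015)
pH = 5.092 + (-0.834) = 4.26

pH = 4.26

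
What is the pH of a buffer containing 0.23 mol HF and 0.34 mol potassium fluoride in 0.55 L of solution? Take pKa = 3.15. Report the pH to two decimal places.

pH = 3.32

Using pH = pKa + log([base]/[acid]) with [base]/[acid] = 0.34/0.23:
pH = 3.15 + (+0.170) = 3.32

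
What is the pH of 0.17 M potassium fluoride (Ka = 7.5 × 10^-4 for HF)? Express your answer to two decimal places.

F- is the conjugate base of the weak acid HF.
Kb = Kw/Ka = 1.0×10^-14 / 7.5 × 10^-4 = 1.33 × 10^-11
Kb = [OH-]²/(0.17 − [OH-]) = 1.33 × 10^-11
Since Kb ≪ C₀, [OH-] ≈ √(Kb·C₀) = 1.50 × 10^-6 M.
Check: 0.00088% ionized — well under 5%, approximation valid.
pOH = 5.82, so pH = 14.00 − pOH = 8.18

pH = 8.18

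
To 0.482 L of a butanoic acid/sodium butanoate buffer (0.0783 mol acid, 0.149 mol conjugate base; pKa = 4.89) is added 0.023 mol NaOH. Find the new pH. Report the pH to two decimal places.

After neutralization: n(CH3(CH2)2COOH) = 0.0553 mol, n(CH3(CH2)2COO-) = 0.172 mol.
Henderson–Hasselbalch with mole ratio 0.172/0.0553: pH = 4.89 + (+0.493)

pH = 5.38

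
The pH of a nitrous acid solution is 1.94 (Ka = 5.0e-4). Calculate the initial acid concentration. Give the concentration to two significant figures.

[H+] = 10^(-1.94) = 1.15 × 10^-2 M = x
Ka = x²/(C₀ − x) ⇒ C₀ = x + x²/Ka
C₀ = 1.15 × 10^-2 + (1.15 × 10^-2)²/(5.0 × 10^-4) = 2.76 × 10^-1 M

C₀ = 2.8 × 10^-1 M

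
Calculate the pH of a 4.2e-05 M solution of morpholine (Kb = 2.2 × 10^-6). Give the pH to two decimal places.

C4H8ONH + H2O ⇌ C4H8ONH2+ + OH-
From the ICE table, Kb = [OH-]²/(4.2e-05 − [OH-]) = 2.2 × 10^-6.
[OH-] is not negligible relative to C₀; solve [OH-]² + 2.2e-06·[OH-] − 9.24e-11 = 0.
[OH-] = (−Kb + √(Kb² + 4·Kb·C₀))/2 = 8.58 × 10^-6 M
pOH = −log(8.58 × 10^-6) = 5.07; pH = 14.00 − 5.07 = 8.93

pH = 8.93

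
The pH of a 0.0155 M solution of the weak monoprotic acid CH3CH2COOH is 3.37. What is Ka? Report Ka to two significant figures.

[H+] = 10^(-3.37) = 4.27 × 10^-4 M
At equilibrium [HA] = 0.0155 − 4.27 × 10^-4 = 1.51 × 10^-2 M
Ka = [H+][A-]/[HA] = (4.27 × 10^-4)² / 1.51 × 10^-2 = 1.2 × 10^-5

Ka = 1.2 × 10^-5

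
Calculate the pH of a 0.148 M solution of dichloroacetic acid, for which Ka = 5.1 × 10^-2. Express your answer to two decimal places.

Cl2CHCOOH ⇌ Cl2CHCOO- + H+
Ka = [H+]²/(0.148 − [H+]) = 5.1 × 10^-2
Here C₀/Ka ≈ 2.9, so the small-[H+] approximation fails. Use the quadratic:
[H+] = [−0.051 + √(0.051² + 0.0302)]/2 = 6.50 × 10^-2 M
pH = −log(6.50 × 10^-2) = 1.19

pH = 1.19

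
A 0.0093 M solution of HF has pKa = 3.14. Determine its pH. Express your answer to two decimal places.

HF ⇌ F- + H+
Ka = 10^(−3.14) = 7.24 × 10^-4
From the ICE table, Ka = x²/(0.0093 − x) = 7.24 × 10^-4.
Here C₀/Ka ≈ 12.8, so the small-x approximation fails. Use the quadratic:
x = [−0.000724 + √(0.000724² + 2.69e-05)]/2 = 2.26 × 10^-3 M
pH = −log[H+] = −log(2.26 × 10^-3) = 2.65

pH = 2.65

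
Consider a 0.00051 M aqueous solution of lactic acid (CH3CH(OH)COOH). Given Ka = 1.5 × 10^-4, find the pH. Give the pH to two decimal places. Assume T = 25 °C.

pH = 3.67

CH3CH(OH)COOH ⇌ CH3CH(OH)COO- + H+
Ka = x²/(0.00051 − x) = 1.5 × 10^-4
Here C₀/Ka ≈ 3.4, so the small-x approximation fails. Use the quadratic:
x = (−Ka + √(Ka² + 4·Ka·C₀))/2 = 2.12 × 10^-4 M
pH = −log(2.12 × 10^-4) = 3.67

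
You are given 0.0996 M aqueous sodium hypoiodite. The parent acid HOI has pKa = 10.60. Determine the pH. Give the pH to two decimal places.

OI- is the conjugate base of the weak acid HOI.
Ka = 10^(−10.60) = 2.51 × 10^-11
Kb = Kw/Ka = 1.0×10^-14 / 2.51 × 10^-11 = 3.98 × 10^-4
From the ICE table, Kb = [OH-]²/(0.0996 − [OH-]) = 3.98 × 10^-4.
The 5% rule fails; solving [OH-]² + Kb·[OH-] − Kb·C₀ = 0 exactly:
[OH-] = (−Kb + √(Kb² + 4·Kb·C₀))/2 = 6.10 × 10^-3 M
pOH = −log(6.10 × 10^-3) = 2.21; pH = 14.00 − 2.21 = 11.79

pH = 11.79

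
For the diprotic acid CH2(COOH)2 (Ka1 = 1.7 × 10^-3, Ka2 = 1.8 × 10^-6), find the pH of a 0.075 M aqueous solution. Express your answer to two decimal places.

pH = 1.98

Ka1 ≫ Ka2, so treat the first dissociation as the only significant source of H+.
Ka1 = x²/(0.075 − x) = 1.7 × 10^-3
Solving the quadratic: x = (−Ka1 + √(Ka1² + 4·Ka1·C₀))/2 = 1.05 × 10^-2 M
pH = −log(1.05 × 10^-2) = 1.98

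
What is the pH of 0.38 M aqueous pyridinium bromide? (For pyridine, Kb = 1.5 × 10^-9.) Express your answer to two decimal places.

pH = 2.80

C5H5NH+ is the conjugate acid of the weak base C5H5N.
Ka = Kw/Kb = 1.0×10^-14 / 1.5 × 10^-9 = 6.67 × 10^-6
From the ICE table, Ka = [H+]²/(0.38 − [H+]) = 6.67 × 10^-6.
Since Ka ≪ C₀, [H+] ≈ √(Ka·C₀) = 1.59 × 10^-3 M.
Check: 0.42% ionized — well under 5%, approximation valid.
pH = −log[H+] = −log(1.59 × 10^-3) = 2.80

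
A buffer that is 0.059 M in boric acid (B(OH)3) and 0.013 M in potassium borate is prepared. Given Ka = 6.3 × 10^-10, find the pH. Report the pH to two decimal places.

pH = 8.54

pKa = −log(6.3 × 10^-10) = 9.201
pH = pKa + log([A⁻]/[HA]) = 9.201 + log(0.013/0.059)
pH = 9.201 + (-0.657) = 8.54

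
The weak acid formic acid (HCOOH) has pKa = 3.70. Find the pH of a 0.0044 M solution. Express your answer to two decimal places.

HCOOH ⇌ HCOO- + H+
Ka = 10^(−3.70) = 2.00 × 10^-4
Ka = [H+]²/(0.0044 − [H+]) = 2.00 × 10^-4
The 5% rule fails; solving [H+]² + Ka·[H+] − Ka·C₀ = 0 exactly:
[H+] = (−Ka + √(Ka² + 4·Ka·C₀))/2 = 8.43 × 10^-4 M
pH = −log[H+] = −log(8.43 × 10^-4) = 3.07

pH = 3.07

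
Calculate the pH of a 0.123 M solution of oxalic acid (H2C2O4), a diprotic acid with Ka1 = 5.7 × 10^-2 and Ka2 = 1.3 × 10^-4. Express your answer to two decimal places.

Ka1 ≫ Ka2, so treat the first dissociation as the only significant source of H+.
Ka1 = x²/(0.123 − x) = 5.7 × 10^-2
Solving the quadratic: x = (−Ka1 + √(Ka1² + 4·Ka1·C₀))/2 = 5.99 × 10^-2 M
pH = −log(5.99 × 10^-2) = 1.22

pH = 1.22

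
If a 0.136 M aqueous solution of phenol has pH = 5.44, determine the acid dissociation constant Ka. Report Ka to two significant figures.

[H+] = 10^(-5.44) = 3.63 × 10^-6 M
At equilibrium [HA] = 0.136 − 3.63 × 10^-6 = 1.36 × 10^-1 M
Ka = [H+][A-]/[HA] = (3.63 × 10^-6)² / 1.36 × 10^-1 = 9.7 × 10^-11

Ka = 9.7 × 10^-11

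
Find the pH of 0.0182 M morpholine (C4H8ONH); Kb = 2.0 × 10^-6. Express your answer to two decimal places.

C4H8ONH + H2O ⇌ C4H8ONH2+ + OH-
Let x = [OH-] at equilibrium. Kb = x²/(0.0182 − x).
Since Kb ≪ C₀, x ≈ √(Kb·C₀) = 1.91 × 10^-4 M.
Check: 1% ionized — well under 5%, approximation valid.
pOH = −log(1.91 × 10^-4) = 3.72; pH = 14.00 − 3.72 = 10.28

pH = 10.28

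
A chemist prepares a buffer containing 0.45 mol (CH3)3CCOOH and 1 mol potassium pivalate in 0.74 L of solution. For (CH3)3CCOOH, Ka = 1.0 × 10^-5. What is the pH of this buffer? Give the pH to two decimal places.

pKa = −log(1.0 × 10^-5) = 5.000
Using pH = pKa + log([base]/[acid]) with [base]/[acid] = 1/0.45:
pH = 5.000 + (+0.347) = 5.35

pH = 5.35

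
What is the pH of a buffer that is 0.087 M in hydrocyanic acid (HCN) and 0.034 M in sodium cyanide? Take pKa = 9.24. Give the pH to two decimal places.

pH = pKa + log([A⁻]/[HA]) = 9.24 + log(0.034/0.087)
pH = 9.24 + (-0.408) = 8.83

pH = 8.83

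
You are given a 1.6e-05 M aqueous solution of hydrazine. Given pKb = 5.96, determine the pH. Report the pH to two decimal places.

N2H4 + H2O ⇌ N2H5+ + OH-
Kb = 10^(−5.96) = 1.10 × 10^-6
Let x = [OH-] at equilibrium. Kb = x²/(1.6e-05 − x).
The 5% rule fails; solving x² + Kb·x − Kb·C₀ = 0 exactly:
x = (−Kb + √(Kb² + 4·Kb·C₀))/2 = 3.68 × 10^-6 M
pOH = 5.43, so pH = 14.00 − pOH = 8.57

pH = 8.57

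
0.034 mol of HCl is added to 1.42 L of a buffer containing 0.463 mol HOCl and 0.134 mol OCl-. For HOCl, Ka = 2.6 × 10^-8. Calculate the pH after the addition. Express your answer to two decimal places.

pH = 6.89

Added H+ converts OCl- to HOCl: HOCl → 0.497 mol, OCl- → 0.1 mol.
pKa = −log(2.6 × 10^-8) = 7.585
Henderson–Hasselbalch with mole ratio 0.1/0.497: pH = 7.585 + (-0.696)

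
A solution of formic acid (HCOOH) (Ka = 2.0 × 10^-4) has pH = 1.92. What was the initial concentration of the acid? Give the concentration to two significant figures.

C₀ = 7.3 × 10^-1 M

[H+] = 10^(-1.92) = 1.20 × 10^-2 M = x
Ka = x²/(C₀ − x) ⇒ C₀ = x + x²/Ka
C₀ = 1.20 × 10^-2 + (1.20 × 10^-2)²/(2.0 × 10^-4) = 7.32 × 10^-1 M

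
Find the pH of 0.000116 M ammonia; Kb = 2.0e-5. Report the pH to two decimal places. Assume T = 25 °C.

NH3 + H2O ⇌ NH4+ + OH-
From the ICE table, Kb = [OH-]²/(0.000116 − [OH-]) = 2.0 × 10^-5.
Here C₀/Kb ≈ 5.8, so the small-[OH-] approximation fails. Use the quadratic:
[OH-] = [−2e-05 + √(2e-05² + 9.28e-09)]/2 = 3.92 × 10^-5 M
pOH = −log(3.92 × 10^-5) = 4.41; pH = 14.00 − 4.41 = 9.59

pH = 9.59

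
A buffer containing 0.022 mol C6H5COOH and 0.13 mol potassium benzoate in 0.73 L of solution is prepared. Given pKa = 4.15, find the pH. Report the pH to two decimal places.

Henderson–Hasselbalch: pH = pKa + log([C6H5COO-]/[C6H5COOH]) = 4.15 + log(0.13/0.022)
pH = 4.15 + (+0.772) = 4.92

pH = 4.92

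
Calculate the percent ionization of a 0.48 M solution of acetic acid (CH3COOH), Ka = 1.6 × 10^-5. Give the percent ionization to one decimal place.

CH3COOH ⇌ CH3COO- + H+; let x = [H+] at equilibrium.
x ≈ √(Ka·C₀) = √(1.6 × 10^-5 × 0.48) = 2.77 × 10^-3 M
% ionization = x/C₀ × 100% = 2.77 × 10^-3/0.48 × 100% = 0.6%

0.6%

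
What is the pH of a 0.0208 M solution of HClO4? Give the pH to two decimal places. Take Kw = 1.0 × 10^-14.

pH = 1.68

HClO4 is a strong acid and dissociates completely, so [H+] = 0.0208 M.
pH = -log(0.0208) = 1.68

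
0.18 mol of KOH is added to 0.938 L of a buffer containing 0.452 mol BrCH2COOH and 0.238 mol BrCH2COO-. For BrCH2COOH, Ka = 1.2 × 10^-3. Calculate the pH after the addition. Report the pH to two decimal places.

After neutralization: n(BrCH2COOH) = 0.272 mol, n(BrCH2COO-) = 0.418 mol.
pKa = −log(1.2 × 10^-3) = 2.921
pH = pKa + log(n_BrCH2COO-/n_BrCH2COOH) = 2.921 + log(0.418/0.272) = 2.921 + (+0.187)

pH = 3.11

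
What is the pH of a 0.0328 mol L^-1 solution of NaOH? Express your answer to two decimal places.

pH = 12.52

NaOH is a strong base; [OH-] = 0.0328 M.
pOH = -log(0.0328) = 1.48
pH = 14.00 - 1.48 = 12.52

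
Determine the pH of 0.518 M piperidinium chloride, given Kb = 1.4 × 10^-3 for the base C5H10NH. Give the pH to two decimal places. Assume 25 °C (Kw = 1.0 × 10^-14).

C5H10NH2+ is the conjugate acid of the weak base C5H10NH.
Ka = Kw/Kb = 1.0×10^-14 / 1.4 × 10^-3 = 7.14 × 10^-12
From the ICE table, Ka = [H+]²/(0.518 − [H+]) = 7.14 × 10^-12.
Since Ka ≪ C₀, [H+] ≈ √(Ka·C₀) = 1.92 × 10^-6 M.
pH = −log(1.92 × 10^-6) = 5.72

pH = 5.72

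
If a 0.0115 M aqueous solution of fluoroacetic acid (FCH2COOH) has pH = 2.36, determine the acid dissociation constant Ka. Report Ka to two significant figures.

Ka = 2.7 × 10^-3

[H+] = 10^(-2.36) = 4.37 × 10^-3 M
At equilibrium [HA] = 0.0115 − 4.37 × 10^-3 = 7.13 × 10^-3 M
Ka = [H+][A-]/[HA] = (4.37 × 10^-3)² / 7.13 × 10^-3 = 2.7 × 10^-3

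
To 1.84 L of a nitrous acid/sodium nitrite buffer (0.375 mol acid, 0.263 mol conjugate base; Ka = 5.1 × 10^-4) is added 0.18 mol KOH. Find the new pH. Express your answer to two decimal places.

OH- converts HNO2 to NO2-: HNO2 → 0.195 mol, NO2- → 0.443 mol.
pKa = −log(5.1 × 10^-4) = 3.292
pH = pKa + log([A⁻]/[HA]) = 3.292 + log(0.443/0.195) = 3.292 +0.356

pH = 3.65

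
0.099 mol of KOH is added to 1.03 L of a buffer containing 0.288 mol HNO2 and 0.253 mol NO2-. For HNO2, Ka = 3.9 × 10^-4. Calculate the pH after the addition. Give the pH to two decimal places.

OH- converts HNO2 to NO2-: HNO2 → 0.189 mol, NO2- → 0.352 mol.
pKa = −log(3.9 × 10^-4) = 3.409
pH = pKa + log(n_NO2-/n_HNO2) = 3.409 + log(0.352/0.189) = 3.409 + (+0.270)

pH = 3.68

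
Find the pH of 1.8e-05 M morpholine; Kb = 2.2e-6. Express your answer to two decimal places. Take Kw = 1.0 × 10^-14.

C4H8ONH + H2O ⇌ C4H8ONH2+ + OH-
Kb = x²/(1.8e-05 − x) = 2.2 × 10^-6
Here C₀/Kb ≈ 8.18, so the small-x approximation fails. Use the quadratic:
x = (−Kb + √(Kb² + 4·Kb·C₀))/2 = 5.29 × 10^-6 M
pOH = 5.28, so pH = 14.00 − pOH = 8.72

pH = 8.72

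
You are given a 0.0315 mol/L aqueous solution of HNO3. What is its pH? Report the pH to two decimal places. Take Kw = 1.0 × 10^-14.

HNO3 is a strong acid and dissociates completely, so [H+] = 0.0315 M.
pH = -log(0.0315) = 1.50

pH = 1.50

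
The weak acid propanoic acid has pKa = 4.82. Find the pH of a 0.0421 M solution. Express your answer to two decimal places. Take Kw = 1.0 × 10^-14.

CH3CH2COOH ⇌ CH3CH2COO- + H+
Ka = 10^(−4.82) = 1.51 × 10^-5
From the ICE table, Ka = [H+]²/(0.0421 − [H+]) = 1.51 × 10^-5.
Assume [H+] ≪ 0.0421: [H+] ≈ √(1.51 × 10^-5 × 0.0421) = 7.97 × 10^-4 M
Check: 1.9% ionized — well under 5%, approximation valid.
pH = −log(7.97 × 10^-4) = 3.10

pH = 3.10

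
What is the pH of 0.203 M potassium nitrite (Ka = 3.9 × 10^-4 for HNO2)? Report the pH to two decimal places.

pH = 8.36

NO2- is the conjugate base of the weak acid HNO2.
Kb = Kw/Ka = 1.0×10^-14 / 3.9 × 10^-4 = 2.56 × 10^-11
Let x = [OH-] at equilibrium. Kb = x²/(0.203 − x).
Since Kb ≪ C₀, x ≈ √(Kb·C₀) = 2.28 × 10^-6 M.
(x/C₀ = 0.0011% < 5%, so the approximation holds.)
pOH = −log(2.28 × 10^-6) = 5.64; pH = 14.00 − 5.64 = 8.36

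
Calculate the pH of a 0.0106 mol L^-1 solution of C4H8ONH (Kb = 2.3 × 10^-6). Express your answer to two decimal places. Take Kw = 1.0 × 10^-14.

pH = 10.19

C4H8ONH + H2O ⇌ C4H8ONH2+ + OH-
Kb = x²/(0.0106 − x) = 2.3 × 10^-6
Neglecting x in the denominator: x = √(2.3 × 10^-6 × 0.0106) = 1.56 × 10^-4 M
pOH = −log(1.56 × 10^-4) = 3.81; pH = 14.00 − 3.81 = 10.19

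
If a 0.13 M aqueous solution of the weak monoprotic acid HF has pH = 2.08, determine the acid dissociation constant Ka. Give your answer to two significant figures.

[H+] = 10^(-2.08) = 8.32 × 10^-3 M
At equilibrium [HA] = 0.13 − 8.32 × 10^-3 = 1.22 × 10^-1 M
Ka = [H+][A-]/[HA] = (8.32 × 10^-3)² / 1.22 × 10^-1 = 5.7 × 10^-4

Ka = 5.7 × 10^-4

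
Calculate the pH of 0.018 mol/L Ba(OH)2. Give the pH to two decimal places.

pH = 12.56

Ba(OH)2 is a strong base (each formula unit releases 2 OH-); [OH-] = 0.036 M.
pOH = -log(0.036) = 1.44
pH = 14.00 - 1.44 = 12.56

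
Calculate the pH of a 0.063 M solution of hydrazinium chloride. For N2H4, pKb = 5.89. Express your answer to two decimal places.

pH = 4.66

N2H5+ is the conjugate acid of the weak base N2H4.
Kb = 10^(−5.89) = 1.29 × 10^-6
Ka = Kw/Kb = 1.0×10^-14 / 1.29 × 10^-6 = 7.75 × 10^-9
From the ICE table, Ka = [H+]²/(0.063 − [H+]) = 7.75 × 10^-9.
Since Ka ≪ C₀, [H+] ≈ √(Ka·C₀) = 2.21 × 10^-5 M.
pH = −log[H+] = −log(2.21 × 10^-5) = 4.66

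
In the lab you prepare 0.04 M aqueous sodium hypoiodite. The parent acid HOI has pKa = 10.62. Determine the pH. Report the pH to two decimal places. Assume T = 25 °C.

OI- is the conjugate base of the weak acid HOI.
Ka = 10^(−10.62) = 2.40 × 10^-11
Kb = Kw/Ka = 1.0×10^-14 / 2.40 × 10^-11 = 4.17 × 10^-4
From the ICE table, Kb = x²/(0.04 − x) = 4.17 × 10^-4.
Here C₀/Kb ≈ 95.9, so the small-x approximation fails. Use the quadratic:
x = (−Kb + √(Kb² + 4·Kb·C₀))/2 = 3.88 × 10^-3 M
pOH = −log(3.88 × 10^-3) = 2.41; pH = 14.00 − 2.41 = 11.59

pH = 11.59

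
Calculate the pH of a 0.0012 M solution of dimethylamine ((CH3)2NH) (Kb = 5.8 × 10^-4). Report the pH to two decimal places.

pH = 10.77

(CH3)2NH + H2O ⇌ (CH3)2NH2+ + OH-
Kb = x²/(0.0012 − x) = 5.8 × 10^-4
x is not negligible relative to C₀; solve x² + 0.00058·x − 6.96e-07 = 0.
x = (−Kb + √(Kb² + 4·Kb·C₀))/2 = 5.93 × 10^-4 M
pOH = 3.23, so pH = 14.00 − pOH = 10.77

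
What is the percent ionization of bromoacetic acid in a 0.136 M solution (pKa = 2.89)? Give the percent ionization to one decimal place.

9.3%

BrCH2COOH ⇌ BrCH2COO- + H+; let x = [H+] at equilibrium.
Ka = 10^(−2.89) = 1.29 × 10^-3
Solve x² + 0.00129x − 0.000175 = 0 → x = 1.26 × 10^-2 M
Fraction ionized = 1.26 × 10^-2 / 0.136 = 0.0926 → 9.3%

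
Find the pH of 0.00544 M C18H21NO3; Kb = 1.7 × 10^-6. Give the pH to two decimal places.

C18H21NO3 + H2O ⇌ C18H22NO3+ + OH-
Kb = [OH-]²/(0.00544 − [OH-]) = 1.7 × 10^-6
Assume [OH-] ≪ 0.00544: [OH-] ≈ √(1.7 × 10^-6 × 0.00544) = 9.62 × 10^-5 M
pOH = 4.02, so pH = 14.00 − pOH = 9.98

pH = 9.98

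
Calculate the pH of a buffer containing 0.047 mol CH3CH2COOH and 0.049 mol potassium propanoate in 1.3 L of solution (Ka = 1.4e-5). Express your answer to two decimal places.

pKa = −log(1.4 × 10^-5) = 4.854
Using pH = pKa + log([base]/[acid]) with [base]/[acid] = 0.049/0.047:
pH = 4.854 + (+0.018) = 4.87

pH = 4.87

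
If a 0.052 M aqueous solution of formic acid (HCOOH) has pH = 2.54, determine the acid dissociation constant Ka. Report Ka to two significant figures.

[H+] = 10^(-2.54) = 2.88 × 10^-3 M
At equilibrium [HA] = 0.052 − 2.88 × 10^-3 = 4.91 × 10^-2 M
Ka = [H+][A-]/[HA] = (2.88 × 10^-3)² / 4.91 × 10^-2 = 1.7 × 10^-4

Ka = 1.7 × 10^-4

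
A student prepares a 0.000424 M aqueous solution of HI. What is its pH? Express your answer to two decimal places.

pH = 3.37

HI is a strong acid and dissociates completely, so [H+] = 0.000424 M.
pH = -log(0.000424) = 3.37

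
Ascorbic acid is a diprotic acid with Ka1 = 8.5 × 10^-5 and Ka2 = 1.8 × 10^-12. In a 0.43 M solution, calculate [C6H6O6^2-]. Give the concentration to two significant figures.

First ionization gives [H+] ≈ [HC6H6O6-] = 6.05 × 10^-3 M.
Second step: Ka2 = [H+][C6H6O6^2-]/[HC6H6O6-] ≈ [C6H6O6^2-] (since [H+] ≈ [HC6H6O6-]).
So [C6H6O6^2-] ≈ Ka2.

1.8 × 10^-12 M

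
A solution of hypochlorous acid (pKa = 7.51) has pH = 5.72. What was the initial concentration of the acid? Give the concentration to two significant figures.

[H+] = 10^(-5.72) = 1.91 × 10^-6 M = x
Ka = 10^(−7.51) = 3.09 × 10^-8
Ka = x²/(C₀ − x) ⇒ C₀ = x + x²/Ka
C₀ = 1.91 × 10^-6 + (1.91 × 10^-6)²/(3.09 × 10^-8) = 1.20 × 10^-4 M

C₀ = 1.2 × 10^-4 M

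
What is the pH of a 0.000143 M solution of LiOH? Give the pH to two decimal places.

LiOH is a strong base; [OH-] = 0.000143 M.
pOH = -log(0.000143) = 3.84
pH = 14.00 - 3.84 = 10.16

pH = 10.16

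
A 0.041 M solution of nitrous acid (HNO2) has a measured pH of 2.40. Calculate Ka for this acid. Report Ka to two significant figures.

[H+] = 10^(-2.40) = 3.98 × 10^-3 M
At equilibrium [HA] = 0.041 − 3.98 × 10^-3 = 3.70 × 10^-2 M
Ka = [H+][A-]/[HA] = (3.98 × 10^-3)² / 3.70 × 10^-2 = 4.3 × 10^-4

Ka = 4.3 × 10^-4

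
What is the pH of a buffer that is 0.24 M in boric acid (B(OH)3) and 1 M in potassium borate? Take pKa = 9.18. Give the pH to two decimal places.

pH = pKa + log([A⁻]/[HA]) = 9.18 + log(1/0.24)
pH = 9.18 + (+0.620) = 9.80

pH = 9.80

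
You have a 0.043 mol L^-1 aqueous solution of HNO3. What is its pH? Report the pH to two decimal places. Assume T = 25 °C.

HNO3 is a strong acid and dissociates completely, so [H+] = 0.043 M.
pH = -log(0.043) = 1.37

pH = 1.37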